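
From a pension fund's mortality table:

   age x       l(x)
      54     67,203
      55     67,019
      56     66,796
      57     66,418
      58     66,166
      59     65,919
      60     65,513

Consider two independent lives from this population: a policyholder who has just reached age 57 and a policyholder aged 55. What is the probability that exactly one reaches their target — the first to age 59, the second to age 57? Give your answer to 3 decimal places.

0.016

p₁ = l(59)/l(57) = 65,919/66,418 = 0.992487; p₂ = l(57)/l(55) = 66,418/67,019 = 0.991032.
P(exactly one) = p₁(1−p₂) + (1−p₁)p₂ = 0.008901 + 0.007446 = 0.016346.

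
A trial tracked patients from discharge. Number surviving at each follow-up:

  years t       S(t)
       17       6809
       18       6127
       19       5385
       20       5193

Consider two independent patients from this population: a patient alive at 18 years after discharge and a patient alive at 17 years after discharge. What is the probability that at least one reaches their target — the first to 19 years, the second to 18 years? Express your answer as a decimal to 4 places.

p₁ = S(19)/S(18) = 5385/6127 = 0.878897; p₂ = S(18)/S(17) = 6127/6809 = 0.899838.
P(at least one) = 1 − (1−p₁)(1−p₂) = 1 − 0.121103 × 0.100162 = 0.987870.

0.9879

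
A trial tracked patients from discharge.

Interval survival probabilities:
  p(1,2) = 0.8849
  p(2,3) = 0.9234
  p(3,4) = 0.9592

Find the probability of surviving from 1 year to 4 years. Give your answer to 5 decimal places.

0.78378

The overall survival probability is 0.8849 × 0.9234 × 0.9592.
= 0.783778.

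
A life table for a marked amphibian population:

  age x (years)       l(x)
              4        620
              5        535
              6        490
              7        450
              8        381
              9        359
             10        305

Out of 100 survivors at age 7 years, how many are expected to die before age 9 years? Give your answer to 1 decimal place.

The relevant probability is 1 − 359/450 = 0.202222.
Expected number = 100 × 0.202222 = 20.2.

20.2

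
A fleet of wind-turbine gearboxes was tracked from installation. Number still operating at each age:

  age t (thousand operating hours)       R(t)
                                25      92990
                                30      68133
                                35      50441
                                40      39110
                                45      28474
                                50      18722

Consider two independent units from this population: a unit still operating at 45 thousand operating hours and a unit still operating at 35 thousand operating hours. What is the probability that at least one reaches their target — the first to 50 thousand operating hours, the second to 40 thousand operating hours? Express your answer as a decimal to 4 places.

p₁ = R(50)/R(45) = 18722/28474 = 0.657512; p₂ = R(40)/R(35) = 39110/50441 = 0.775361.
P(at least one) = 1 − (1−p₁)(1−p₂) = 1 − 0.342488 × 0.224639 = 0.923064.

0.9231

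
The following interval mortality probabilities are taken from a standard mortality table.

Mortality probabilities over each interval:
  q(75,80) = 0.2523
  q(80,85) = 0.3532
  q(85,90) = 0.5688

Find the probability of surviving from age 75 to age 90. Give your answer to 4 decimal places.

0.2085

P(survive 75→90) = (1 − 0.2523) × (1 − 0.3532) × (1 − 0.5688).
= 0.7477 × 0.6468 × 0.4312 = 0.208534.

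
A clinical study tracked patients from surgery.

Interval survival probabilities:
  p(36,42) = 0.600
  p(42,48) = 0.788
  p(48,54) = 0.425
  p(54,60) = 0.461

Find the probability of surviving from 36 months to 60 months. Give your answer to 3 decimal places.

0.093

The overall survival probability is 0.600 × 0.788 × 0.425 × 0.461.
= 0.092633.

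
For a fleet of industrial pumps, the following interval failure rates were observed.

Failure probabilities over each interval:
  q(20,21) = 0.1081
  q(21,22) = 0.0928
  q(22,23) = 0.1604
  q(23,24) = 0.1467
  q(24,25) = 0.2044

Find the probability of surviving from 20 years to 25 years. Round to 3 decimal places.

0.461

The overall survival probability is (1 − 0.1081) × (1 − 0.0928) × (1 − 0.1604) × (1 − 0.1467) × (1 − 0.2044).
= 0.8919 × 0.9072 × 0.8396 × 0.8533 × 0.7956 = 0.461199.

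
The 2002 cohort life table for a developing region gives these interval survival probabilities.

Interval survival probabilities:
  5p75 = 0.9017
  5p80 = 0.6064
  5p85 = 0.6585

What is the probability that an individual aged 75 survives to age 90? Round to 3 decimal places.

0.360

15p75 = 0.9017 × 0.6064 × 0.6585.
= 0.360062.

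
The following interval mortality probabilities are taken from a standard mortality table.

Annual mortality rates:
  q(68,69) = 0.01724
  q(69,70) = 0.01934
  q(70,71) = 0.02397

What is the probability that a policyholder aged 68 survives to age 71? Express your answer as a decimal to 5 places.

0.94065

Survival from 68 to 71 is the product of surviving each interval: (1 − 0.01724) × (1 − 0.01934) × (1 − 0.02397).
= 0.98276 × 0.98066 × 0.97603 = 0.940652.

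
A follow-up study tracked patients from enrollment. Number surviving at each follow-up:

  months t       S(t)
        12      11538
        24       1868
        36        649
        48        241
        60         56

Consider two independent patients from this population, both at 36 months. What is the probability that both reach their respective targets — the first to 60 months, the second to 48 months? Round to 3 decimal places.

0.032

p₁ = S(60)/S(36) = 56/649 = 0.086287; p₂ = S(48)/S(36) = 241/649 = 0.371341.
P(both) = p₁ × p₂ = 0.086287 × 0.371341 = 0.032042.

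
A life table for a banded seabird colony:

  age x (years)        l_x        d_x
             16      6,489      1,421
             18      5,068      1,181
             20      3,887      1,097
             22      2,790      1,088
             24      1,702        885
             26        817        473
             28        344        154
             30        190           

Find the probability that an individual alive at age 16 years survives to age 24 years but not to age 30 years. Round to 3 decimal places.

0.233

This is the probability of reaching 24 but not 30, conditional on being alive at 16: (l_24 − l_30) / l_16.
= (1,702 − 190) / 6,489 = 1,512 / 6,489 = 0.233010.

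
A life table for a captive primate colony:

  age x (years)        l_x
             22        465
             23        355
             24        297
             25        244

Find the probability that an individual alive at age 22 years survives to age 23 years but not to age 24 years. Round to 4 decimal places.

0.1247

This is the probability of reaching 23 but not 24, conditional on being alive at 22: (l_23 − l_24) / l_22.
= (355 − 297) / 465 = 58 / 465 = 0.124731.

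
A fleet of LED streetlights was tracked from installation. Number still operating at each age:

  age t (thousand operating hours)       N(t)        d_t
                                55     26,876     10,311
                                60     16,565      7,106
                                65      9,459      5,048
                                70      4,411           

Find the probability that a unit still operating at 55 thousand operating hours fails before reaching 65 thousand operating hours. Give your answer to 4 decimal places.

P(fail before 65 | operational at 55) = 1 − N(65)/N(55) = 1 − 9,459/26,876 = (17,417)/26,876 = 0.648050.

0.6481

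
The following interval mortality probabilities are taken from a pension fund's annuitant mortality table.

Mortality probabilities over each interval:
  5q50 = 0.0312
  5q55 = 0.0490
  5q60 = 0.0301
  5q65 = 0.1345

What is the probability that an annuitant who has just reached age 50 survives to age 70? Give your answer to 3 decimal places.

20p50 = (1 − 0.0312) × (1 − 0.0490) × (1 − 0.0301) × (1 − 0.1345).
= 0.9688 × 0.9510 × 0.9699 × 0.8655 = 0.773408.

0.773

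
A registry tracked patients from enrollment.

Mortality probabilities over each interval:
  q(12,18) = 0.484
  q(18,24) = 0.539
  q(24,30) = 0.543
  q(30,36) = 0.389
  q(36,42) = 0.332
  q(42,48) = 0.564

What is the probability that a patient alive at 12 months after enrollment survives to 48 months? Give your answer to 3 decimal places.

The overall survival probability is (1 − 0.484) × (1 − 0.539) × (1 − 0.543) × (1 − 0.389) × (1 − 0.332) × (1 − 0.564).
= 0.516 × 0.461 × 0.457 × 0.611 × 0.668 × 0.436 = 0.019345.

0.019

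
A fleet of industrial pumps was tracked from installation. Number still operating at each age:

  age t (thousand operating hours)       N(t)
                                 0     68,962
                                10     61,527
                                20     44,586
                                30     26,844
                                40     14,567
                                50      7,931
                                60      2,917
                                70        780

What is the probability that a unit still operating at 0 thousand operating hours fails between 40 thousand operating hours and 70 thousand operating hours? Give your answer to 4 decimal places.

This is the probability of reaching 40 but not 70, conditional on being operational at 0: (N(40) − N(70)) / N(0).
= (14,567 − 780) / 68,962 = 13,787 / 68,962 = 0.199922.

0.1999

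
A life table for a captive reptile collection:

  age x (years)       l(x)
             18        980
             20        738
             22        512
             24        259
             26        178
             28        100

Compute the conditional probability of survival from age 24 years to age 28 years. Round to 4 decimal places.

The conditional survival probability is l(28)/l(24) = 100/259 = 0.386100.

0.3861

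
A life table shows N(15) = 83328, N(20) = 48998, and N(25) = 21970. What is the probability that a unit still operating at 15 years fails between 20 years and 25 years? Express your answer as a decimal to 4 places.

This is the probability of reaching 20 but not 25, conditional on being operational at 15: (N(20) − N(25)) / N(15).
= (48998 − 21970) / 83328 = 27028 / 83328 = 0.324357.

0.3244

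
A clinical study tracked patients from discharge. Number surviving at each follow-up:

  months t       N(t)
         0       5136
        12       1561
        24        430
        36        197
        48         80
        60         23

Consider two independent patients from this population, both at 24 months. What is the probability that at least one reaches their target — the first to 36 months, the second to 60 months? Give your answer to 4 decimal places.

p₁ = N(36)/N(24) = 197/430 = 0.458140; p₂ = N(60)/N(24) = 23/430 = 0.053488.
P(at least one) = 1 − (1−p₁)(1−p₂) = 1 − 0.541860 × 0.946512 = 0.487123.

0.4871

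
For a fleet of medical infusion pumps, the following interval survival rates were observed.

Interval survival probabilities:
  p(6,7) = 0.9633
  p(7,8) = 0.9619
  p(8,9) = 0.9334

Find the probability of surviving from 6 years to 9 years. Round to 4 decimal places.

The overall survival probability is 0.9633 × 0.9619 × 0.9334.
= 0.864887.

0.8649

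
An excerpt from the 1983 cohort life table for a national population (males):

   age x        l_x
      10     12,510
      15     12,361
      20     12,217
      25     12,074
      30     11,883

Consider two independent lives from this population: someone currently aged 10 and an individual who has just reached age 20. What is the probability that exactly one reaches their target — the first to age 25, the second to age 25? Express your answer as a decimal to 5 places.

p₁ = l_25/l_10 = 12,074/12,510 = 0.965148; p₂ = l_25/l_20 = 12,074/12,217 = 0.988295.
P(exactly one) = p₁(1−p₂) + (1−p₁)p₂ = 0.011297 + 0.034444 = 0.045741.

0.04574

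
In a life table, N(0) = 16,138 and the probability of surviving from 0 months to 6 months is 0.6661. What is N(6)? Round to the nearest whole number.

10750

N(6) = N(0) × p = 16,138 × 0.6661 = 10750.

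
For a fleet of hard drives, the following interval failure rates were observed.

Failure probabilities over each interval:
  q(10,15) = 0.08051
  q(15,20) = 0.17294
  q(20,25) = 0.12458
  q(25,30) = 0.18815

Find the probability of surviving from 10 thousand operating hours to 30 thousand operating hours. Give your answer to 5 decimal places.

P(survive 10→30) = (1 − 0.08051) × (1 − 0.17294) × (1 − 0.12458) × (1 − 0.18815).
= 0.91949 × 0.82706 × 0.87542 × 0.81185 = 0.540476.

0.54048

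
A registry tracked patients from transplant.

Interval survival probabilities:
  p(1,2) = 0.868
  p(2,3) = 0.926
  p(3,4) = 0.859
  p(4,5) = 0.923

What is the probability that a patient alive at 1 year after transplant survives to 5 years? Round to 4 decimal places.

0.6373

P(survive 1→5) = 0.868 × 0.926 × 0.859 × 0.923.
= 0.637273.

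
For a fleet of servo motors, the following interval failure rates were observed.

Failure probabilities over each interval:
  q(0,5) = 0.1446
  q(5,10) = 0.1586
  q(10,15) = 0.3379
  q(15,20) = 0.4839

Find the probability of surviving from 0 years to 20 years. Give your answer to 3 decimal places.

0.246

Chaining the interval survival probabilities: (1 − 0.1446) × (1 − 0.1586) × (1 − 0.3379) × (1 − 0.4839).
= 0.8554 × 0.8414 × 0.6621 × 0.5161 = 0.245940.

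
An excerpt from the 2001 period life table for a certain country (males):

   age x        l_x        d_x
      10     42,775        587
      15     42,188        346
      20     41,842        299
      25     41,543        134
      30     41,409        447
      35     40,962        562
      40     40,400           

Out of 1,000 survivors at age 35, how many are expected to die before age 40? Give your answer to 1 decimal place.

The relevant probability is 1 − 40,400/40,962 = 0.013720.
Expected number = 1,000 × 0.013720 = 13.7.

13.7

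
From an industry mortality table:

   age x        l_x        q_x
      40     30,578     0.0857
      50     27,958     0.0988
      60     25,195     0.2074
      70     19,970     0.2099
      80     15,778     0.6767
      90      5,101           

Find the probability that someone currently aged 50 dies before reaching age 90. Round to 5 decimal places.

P(die before 90 | alive at 50) = 1 − l_90/l_50 = 1 − 5,101/27,958 = (22,857)/27,958 = 0.817548.

0.81755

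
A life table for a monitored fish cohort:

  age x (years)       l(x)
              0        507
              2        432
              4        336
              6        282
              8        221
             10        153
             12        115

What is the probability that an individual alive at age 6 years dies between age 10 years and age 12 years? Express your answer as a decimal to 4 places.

This is the probability of reaching 10 but not 12, conditional on being alive at 6: (l(10) − l(12)) / l(6).
= (153 − 115) / 282 = 38 / 282 = 0.134752.

0.1348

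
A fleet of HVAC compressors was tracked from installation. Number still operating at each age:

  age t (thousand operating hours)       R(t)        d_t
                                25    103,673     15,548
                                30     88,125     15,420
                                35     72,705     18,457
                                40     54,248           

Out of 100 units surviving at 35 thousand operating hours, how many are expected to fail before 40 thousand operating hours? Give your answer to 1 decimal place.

25.4

The relevant probability is 1 − 54,248/72,705 = 0.253861.
Expected number = 100 × 0.253861 = 25.4.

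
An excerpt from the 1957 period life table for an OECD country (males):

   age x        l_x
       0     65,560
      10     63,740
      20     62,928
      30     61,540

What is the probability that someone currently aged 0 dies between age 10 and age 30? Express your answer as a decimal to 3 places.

We want 10|20q0 = (l_10 − l_30)/l_0.
This is the probability of reaching 10 but not 30, conditional on being alive at 0: (l_10 − l_30) / l_0.
= (63,740 − 61,540) / 65,560 = 2,200 / 65,560 = 0.033557.

0.034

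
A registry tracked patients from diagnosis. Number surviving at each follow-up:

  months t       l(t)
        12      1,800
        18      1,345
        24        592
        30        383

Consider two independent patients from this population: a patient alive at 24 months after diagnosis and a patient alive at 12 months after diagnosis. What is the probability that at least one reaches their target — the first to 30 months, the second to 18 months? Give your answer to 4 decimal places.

0.9108

p₁ = l(30)/l(24) = 383/592 = 0.646959; p₂ = l(18)/l(12) = 1,345/1,800 = 0.747222.
P(at least one) = 1 − (1−p₁)(1−p₂) = 1 − 0.353041 × 0.252778 = 0.910759.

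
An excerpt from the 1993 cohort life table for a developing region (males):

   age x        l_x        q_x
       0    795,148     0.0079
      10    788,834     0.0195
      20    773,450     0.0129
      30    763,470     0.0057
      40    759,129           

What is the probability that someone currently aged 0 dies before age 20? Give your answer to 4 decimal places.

P(die before 20 | alive at 0) = 1 − l_20/l_0 = 1 − 773,450/795,148 = (21,698)/795,148 = 0.027288.

0.0273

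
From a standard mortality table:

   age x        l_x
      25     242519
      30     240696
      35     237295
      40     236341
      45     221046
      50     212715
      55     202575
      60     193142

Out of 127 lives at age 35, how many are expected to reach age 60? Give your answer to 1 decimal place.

The relevant probability is 193142/237295 = 0.813932.
Expected number = 127 × 0.813932 = 103.4.

103.4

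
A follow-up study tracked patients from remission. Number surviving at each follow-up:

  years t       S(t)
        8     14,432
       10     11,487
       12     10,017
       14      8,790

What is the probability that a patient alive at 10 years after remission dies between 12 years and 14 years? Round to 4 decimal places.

This is the probability of reaching 12 but not 14, conditional on being alive at 10: (S(12) − S(14)) / S(10).
= (10,017 − 8,790) / 11,487 = 1,227 / 11,487 = 0.106816.

0.1068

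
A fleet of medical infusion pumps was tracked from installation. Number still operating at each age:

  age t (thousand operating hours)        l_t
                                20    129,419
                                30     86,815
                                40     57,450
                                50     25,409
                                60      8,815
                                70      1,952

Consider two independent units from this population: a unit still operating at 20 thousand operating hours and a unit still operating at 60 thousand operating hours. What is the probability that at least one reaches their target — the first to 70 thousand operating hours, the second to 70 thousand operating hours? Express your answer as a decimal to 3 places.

0.233

p₁ = l_70/l_20 = 1,952/129,419 = 0.015083; p₂ = l_70/l_60 = 1,952/8,815 = 0.221441.
P(at least one) = 1 − (1−p₁)(1−p₂) = 1 − 0.984917 × 0.778559 = 0.233184.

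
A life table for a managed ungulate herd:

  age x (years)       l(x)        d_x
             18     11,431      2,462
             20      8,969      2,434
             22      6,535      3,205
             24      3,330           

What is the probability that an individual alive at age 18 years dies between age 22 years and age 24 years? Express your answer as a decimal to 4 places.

0.2804

This is the probability of reaching 22 but not 24, conditional on being alive at 18: (l(22) − l(24)) / l(18).
= (6,535 − 3,330) / 11,431 = 3,205 / 11,431 = 0.280378.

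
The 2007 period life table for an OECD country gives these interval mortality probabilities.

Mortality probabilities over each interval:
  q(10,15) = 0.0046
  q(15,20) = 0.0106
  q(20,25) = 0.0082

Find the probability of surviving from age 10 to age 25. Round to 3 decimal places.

P(survive 10→25) = (1 − 0.0046) × (1 − 0.0106) × (1 − 0.0082).
= 0.9954 × 0.9894 × 0.9918 = 0.976773.

0.977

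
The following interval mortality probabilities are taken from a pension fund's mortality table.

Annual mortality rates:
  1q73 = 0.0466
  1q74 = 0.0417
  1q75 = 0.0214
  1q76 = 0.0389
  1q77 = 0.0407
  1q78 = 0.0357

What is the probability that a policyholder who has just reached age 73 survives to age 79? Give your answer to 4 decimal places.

Survival from 73 to 79 is the product of surviving each interval: (1 − 0.0466) × (1 − 0.0417) × (1 − 0.0214) × (1 − 0.0389) × (1 − 0.0407) × (1 − 0.0357).
= 0.9534 × 0.9583 × 0.9786 × 0.9611 × 0.9593 × 0.9643 = 0.794908.

0.7949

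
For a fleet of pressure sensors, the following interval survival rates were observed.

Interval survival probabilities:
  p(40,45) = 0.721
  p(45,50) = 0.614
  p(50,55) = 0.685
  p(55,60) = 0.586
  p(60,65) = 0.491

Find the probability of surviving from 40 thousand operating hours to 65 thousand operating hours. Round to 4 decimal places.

Chaining the interval survival probabilities: 0.721 × 0.614 × 0.685 × 0.586 × 0.491.
= 0.087252.

0.0873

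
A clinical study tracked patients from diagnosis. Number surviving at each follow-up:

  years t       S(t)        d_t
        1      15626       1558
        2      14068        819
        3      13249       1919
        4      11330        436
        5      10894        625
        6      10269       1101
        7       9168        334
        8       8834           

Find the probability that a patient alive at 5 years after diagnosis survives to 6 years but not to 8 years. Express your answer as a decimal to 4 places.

0.1317

This is the probability of reaching 6 but not 8, conditional on being alive at 5: (S(6) − S(8)) / S(5).
= (10269 − 8834) / 10894 = 1435 / 10894 = 0.131724.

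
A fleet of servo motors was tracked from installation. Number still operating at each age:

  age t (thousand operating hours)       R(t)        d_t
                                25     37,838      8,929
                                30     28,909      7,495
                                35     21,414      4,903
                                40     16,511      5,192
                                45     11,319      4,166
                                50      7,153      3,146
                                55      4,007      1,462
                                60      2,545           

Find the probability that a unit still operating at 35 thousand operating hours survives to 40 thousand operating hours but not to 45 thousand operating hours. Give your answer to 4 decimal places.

This is the probability of reaching 40 but not 45, conditional on being operational at 35: (R(40) − R(45)) / R(35).
= (16,511 − 11,319) / 21,414 = 5,192 / 21,414 = 0.242458.

0.2425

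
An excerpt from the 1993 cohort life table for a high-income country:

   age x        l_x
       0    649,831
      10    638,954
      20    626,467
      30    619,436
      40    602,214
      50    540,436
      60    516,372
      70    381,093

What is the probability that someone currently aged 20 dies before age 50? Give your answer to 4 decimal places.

P(die before 50 | alive at 20) = 1 − l_50/l_20 = 1 − 540,436/626,467 = (86,031)/626,467 = 0.137327.

0.1373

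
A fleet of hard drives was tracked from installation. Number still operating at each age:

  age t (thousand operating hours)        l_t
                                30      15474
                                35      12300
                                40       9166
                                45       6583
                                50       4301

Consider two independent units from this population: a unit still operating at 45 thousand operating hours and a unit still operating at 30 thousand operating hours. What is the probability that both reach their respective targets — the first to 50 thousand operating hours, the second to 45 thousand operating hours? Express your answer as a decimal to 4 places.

p₁ = l_50/l_45 = 4301/6583 = 0.653350; p₂ = l_45/l_30 = 6583/15474 = 0.425423.
P(both) = p₁ × p₂ = 0.653350 × 0.425423 = 0.277950.

0.2780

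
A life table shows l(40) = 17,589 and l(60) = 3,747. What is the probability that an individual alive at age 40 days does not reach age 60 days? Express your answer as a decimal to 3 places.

0.787

P(die before 60 | alive at 40) = 1 − l(60)/l(40) = 1 − 3,747/17,589 = (13,842)/17,589 = 0.786969.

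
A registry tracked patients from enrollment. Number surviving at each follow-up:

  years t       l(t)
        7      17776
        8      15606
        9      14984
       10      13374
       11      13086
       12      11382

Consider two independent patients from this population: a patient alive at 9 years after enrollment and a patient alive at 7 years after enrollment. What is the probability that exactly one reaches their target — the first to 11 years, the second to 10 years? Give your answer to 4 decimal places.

p₁ = l(11)/l(9) = 13086/14984 = 0.873332; p₂ = l(10)/l(7) = 13374/17776 = 0.752363.
P(exactly one) = p₁(1−p₂) + (1−p₁)p₂ = 0.216269 + 0.095300 = 0.311570.

0.3116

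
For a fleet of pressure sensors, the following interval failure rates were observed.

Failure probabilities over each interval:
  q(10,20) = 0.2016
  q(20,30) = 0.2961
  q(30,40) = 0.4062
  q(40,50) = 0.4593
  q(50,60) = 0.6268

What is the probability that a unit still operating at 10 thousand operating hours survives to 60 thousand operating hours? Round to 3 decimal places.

The overall survival probability is (1 − 0.2016) × (1 − 0.2961) × (1 − 0.4062) × (1 − 0.4593) × (1 − 0.6268).
= 0.7984 × 0.7039 × 0.5938 × 0.5407 × 0.3732 = 0.067339.

0.067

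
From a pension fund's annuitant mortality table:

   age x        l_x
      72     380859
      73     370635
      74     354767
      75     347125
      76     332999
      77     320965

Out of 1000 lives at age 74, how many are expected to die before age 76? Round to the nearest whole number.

The relevant probability is 1 − 332999/354767 = 0.061359.
Expected number = 1000 × 0.061359 = 61.

61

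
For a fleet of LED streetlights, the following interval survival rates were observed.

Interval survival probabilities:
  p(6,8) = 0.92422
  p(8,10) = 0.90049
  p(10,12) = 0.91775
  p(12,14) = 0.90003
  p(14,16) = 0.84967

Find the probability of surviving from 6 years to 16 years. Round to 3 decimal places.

0.584

Survival from 6 to 16 is the product of surviving each interval: 0.92422 × 0.90049 × 0.91775 × 0.90003 × 0.84967.
= 0.584098.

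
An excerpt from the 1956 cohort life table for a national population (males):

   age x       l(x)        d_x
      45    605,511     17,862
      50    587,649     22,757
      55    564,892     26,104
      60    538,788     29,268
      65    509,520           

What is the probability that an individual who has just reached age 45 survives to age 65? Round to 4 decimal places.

The conditional survival probability is l(65)/l(45) = 509,520/605,511 = 0.841471.

0.8415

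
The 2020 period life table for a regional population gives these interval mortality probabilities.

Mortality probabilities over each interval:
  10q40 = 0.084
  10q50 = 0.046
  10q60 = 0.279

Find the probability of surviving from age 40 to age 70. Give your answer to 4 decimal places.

0.6301

The overall survival probability is (1 − 0.084) × (1 − 0.046) × (1 − 0.279).
= 0.916 × 0.954 × 0.721 = 0.630056.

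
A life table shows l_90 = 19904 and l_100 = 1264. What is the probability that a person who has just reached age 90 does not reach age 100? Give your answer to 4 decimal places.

0.9365

P(die before 100 | alive at 90) = 1 − l_100/l_90 = 1 − 1264/19904 = (18640)/19904 = 0.936495.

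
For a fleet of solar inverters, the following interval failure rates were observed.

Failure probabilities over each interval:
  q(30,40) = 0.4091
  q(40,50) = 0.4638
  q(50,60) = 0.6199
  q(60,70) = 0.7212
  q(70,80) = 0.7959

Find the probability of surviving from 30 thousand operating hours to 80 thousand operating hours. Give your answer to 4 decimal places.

P(survive 30→80) = (1 − 0.4091) × (1 − 0.4638) × (1 − 0.6199) × (1 − 0.7212) × (1 − 0.7959).
= 0.5909 × 0.5362 × 0.3801 × 0.2788 × 0.2041 = 0.006853.

0.0069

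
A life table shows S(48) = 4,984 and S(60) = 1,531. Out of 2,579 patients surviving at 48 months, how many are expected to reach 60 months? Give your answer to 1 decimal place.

792.2

The relevant probability is 1,531/4,984 = 0.307183.
Expected number = 2,579 × 0.307183 = 792.2.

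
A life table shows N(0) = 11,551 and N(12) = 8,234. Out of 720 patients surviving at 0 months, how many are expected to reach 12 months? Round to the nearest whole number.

The relevant probability is 8,234/11,551 = 0.712839.
Expected number = 720 × 0.712839 = 513.

513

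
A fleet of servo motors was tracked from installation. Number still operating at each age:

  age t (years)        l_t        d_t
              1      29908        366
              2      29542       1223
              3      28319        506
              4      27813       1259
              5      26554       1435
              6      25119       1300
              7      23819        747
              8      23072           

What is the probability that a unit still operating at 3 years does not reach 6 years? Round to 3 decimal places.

0.113

P(fail before 6 | operational at 3) = 1 − l_6/l_3 = 1 − 25119/28319 = (3200)/28319 = 0.112998.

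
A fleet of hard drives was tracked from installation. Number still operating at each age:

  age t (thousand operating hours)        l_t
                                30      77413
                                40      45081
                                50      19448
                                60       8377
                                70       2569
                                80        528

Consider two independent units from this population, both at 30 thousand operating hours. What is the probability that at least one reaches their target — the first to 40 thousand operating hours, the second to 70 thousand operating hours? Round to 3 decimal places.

0.596

p₁ = l_40/l_30 = 45081/77413 = 0.582344; p₂ = l_70/l_30 = 2569/77413 = 0.033186.
P(at least one) = 1 − (1−p₁)(1−p₂) = 1 − 0.417656 × 0.966814 = 0.596204.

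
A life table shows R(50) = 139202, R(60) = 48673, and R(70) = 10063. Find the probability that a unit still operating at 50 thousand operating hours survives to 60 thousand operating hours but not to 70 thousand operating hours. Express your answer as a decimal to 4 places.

This is the probability of reaching 60 but not 70, conditional on being operational at 50: (R(60) − R(70)) / R(50).
= (48673 − 10063) / 139202 = 38610 / 139202 = 0.277367.

0.2774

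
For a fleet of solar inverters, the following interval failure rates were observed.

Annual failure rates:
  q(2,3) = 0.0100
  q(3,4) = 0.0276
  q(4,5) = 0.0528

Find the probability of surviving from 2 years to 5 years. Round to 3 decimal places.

0.912

The overall survival probability is (1 − 0.0100) × (1 − 0.0276) × (1 − 0.0528).
= 0.9900 × 0.9724 × 0.9472 = 0.911847.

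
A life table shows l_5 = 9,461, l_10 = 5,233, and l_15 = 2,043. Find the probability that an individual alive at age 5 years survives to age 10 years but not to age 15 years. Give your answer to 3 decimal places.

This is the probability of reaching 10 but not 15, conditional on being alive at 5: (l_10 − l_15) / l_5.
= (5,233 − 2,043) / 9,461 = 3,190 / 9,461 = 0.337174.

0.337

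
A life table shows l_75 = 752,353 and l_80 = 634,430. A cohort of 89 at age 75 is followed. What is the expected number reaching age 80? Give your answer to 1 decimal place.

75.1

The relevant probability is 634,430/752,353 = 0.843261.
Expected number = 89 × 0.843261 = 75.1.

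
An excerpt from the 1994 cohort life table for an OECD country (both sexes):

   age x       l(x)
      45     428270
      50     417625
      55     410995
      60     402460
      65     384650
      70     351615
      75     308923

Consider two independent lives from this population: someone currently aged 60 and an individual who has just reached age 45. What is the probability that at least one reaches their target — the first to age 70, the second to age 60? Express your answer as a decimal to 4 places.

0.9924

p₁ = l(70)/l(60) = 351615/402460 = 0.873664; p₂ = l(60)/l(45) = 402460/428270 = 0.939734.
P(at least one) = 1 − (1−p₁)(1−p₂) = 1 − 0.126336 × 0.060266 = 0.992386.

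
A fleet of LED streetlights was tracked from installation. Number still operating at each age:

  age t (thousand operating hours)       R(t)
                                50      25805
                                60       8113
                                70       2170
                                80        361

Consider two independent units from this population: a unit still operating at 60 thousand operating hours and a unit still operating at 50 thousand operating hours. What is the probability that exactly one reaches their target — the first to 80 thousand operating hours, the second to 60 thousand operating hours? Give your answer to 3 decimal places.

p₁ = R(80)/R(60) = 361/8113 = 0.044496; p₂ = R(60)/R(50) = 8113/25805 = 0.314396.
P(exactly one) = p₁(1−p₂) + (1−p₁)p₂ = 0.030507 + 0.300407 = 0.330913.

0.331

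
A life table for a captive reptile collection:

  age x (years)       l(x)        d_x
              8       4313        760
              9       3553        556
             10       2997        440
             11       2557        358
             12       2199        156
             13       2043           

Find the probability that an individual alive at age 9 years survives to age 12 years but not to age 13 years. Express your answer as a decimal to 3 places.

0.044

This is the probability of reaching 12 but not 13, conditional on being alive at 9: (l(12) − l(13)) / l(9).
= (2199 − 2043) / 3553 = 156 / 3553 = 0.043907.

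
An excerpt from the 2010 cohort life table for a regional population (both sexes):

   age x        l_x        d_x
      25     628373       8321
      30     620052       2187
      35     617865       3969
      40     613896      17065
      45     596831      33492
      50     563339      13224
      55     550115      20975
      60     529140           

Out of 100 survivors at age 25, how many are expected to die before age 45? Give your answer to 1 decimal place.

5.0

The relevant probability is 1 − 596831/628373 = 0.050196.
Expected number = 100 × 0.050196 = 5.0.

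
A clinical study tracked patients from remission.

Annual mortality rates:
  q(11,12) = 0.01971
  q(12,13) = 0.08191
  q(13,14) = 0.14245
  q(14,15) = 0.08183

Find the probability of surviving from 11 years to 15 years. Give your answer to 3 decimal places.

0.709

The overall survival probability is (1 − 0.01971) × (1 − 0.08191) × (1 − 0.14245) × (1 − 0.08183).
= 0.98029 × 0.91809 × 0.85755 × 0.91817 = 0.708635.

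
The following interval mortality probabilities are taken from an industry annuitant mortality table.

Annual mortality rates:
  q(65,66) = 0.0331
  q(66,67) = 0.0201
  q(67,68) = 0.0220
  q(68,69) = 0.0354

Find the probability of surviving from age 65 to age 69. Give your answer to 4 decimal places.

0.8938

Chaining the interval survival probabilities: (1 − 0.0331) × (1 − 0.0201) × (1 − 0.0220) × (1 − 0.0354).
= 0.9669 × 0.9799 × 0.9780 × 0.9646 = 0.893819.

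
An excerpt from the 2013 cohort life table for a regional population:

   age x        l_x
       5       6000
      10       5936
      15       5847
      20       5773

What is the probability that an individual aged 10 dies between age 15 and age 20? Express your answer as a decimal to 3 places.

0.012

This is the probability of reaching 15 but not 20, conditional on being alive at 10: (l_15 − l_20) / l_10.
= (5847 − 5773) / 5936 = 74 / 5936 = 0.012466.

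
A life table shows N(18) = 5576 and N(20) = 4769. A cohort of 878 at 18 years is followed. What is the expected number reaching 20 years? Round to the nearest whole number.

The relevant probability is 4769/5576 = 0.855273.
Expected number = 878 × 0.855273 = 751.

751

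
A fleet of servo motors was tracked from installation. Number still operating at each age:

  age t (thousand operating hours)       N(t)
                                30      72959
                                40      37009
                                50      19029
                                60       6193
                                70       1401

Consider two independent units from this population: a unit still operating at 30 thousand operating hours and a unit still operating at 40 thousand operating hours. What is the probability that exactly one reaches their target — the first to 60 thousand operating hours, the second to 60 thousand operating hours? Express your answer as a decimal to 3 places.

0.224

p₁ = N(60)/N(30) = 6193/72959 = 0.084883; p₂ = N(60)/N(40) = 6193/37009 = 0.167338.
P(exactly one) = p₁(1−p₂) + (1−p₁)p₂ = 0.070679 + 0.153134 = 0.223813.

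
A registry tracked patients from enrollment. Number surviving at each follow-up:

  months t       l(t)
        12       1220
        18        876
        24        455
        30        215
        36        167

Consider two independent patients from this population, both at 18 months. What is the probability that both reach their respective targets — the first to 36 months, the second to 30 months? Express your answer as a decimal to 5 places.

0.04679

p₁ = l(36)/l(18) = 167/876 = 0.190639; p₂ = l(30)/l(18) = 215/876 = 0.245434.
P(both) = p₁ × p₂ = 0.190639 × 0.245434 = 0.046789.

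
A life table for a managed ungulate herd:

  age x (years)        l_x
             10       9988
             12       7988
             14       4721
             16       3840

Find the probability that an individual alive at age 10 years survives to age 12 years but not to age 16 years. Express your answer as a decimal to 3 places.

0.415

This is the probability of reaching 12 but not 16, conditional on being alive at 10: (l_12 − l_16) / l_10.
= (7988 − 3840) / 9988 = 4148 / 9988 = 0.415298.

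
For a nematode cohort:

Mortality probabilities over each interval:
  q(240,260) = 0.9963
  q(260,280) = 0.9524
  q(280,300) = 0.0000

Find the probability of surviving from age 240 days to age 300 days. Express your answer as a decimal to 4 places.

0.0002

P(survive 240→300) = (1 − 0.9963) × (1 − 0.9524) × (1 − 0.0000).
= 0.0037 × 0.0476 × 1.0000 = 0.000176.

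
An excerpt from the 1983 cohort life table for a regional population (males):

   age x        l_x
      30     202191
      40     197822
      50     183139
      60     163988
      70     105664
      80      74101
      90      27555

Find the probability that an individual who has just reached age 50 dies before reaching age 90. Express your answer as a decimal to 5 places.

P(die before 90 | alive at 50) = 1 − l_90/l_50 = 1 − 27555/183139 = (155584)/183139 = 0.849541.

0.84954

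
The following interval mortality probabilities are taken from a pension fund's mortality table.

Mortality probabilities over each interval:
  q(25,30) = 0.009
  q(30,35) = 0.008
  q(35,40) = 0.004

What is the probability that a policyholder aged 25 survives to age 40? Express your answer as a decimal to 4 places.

0.9791

The overall survival probability is (1 − 0.009) × (1 − 0.008) × (1 − 0.004).
= 0.991 × 0.992 × 0.996 = 0.979140.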